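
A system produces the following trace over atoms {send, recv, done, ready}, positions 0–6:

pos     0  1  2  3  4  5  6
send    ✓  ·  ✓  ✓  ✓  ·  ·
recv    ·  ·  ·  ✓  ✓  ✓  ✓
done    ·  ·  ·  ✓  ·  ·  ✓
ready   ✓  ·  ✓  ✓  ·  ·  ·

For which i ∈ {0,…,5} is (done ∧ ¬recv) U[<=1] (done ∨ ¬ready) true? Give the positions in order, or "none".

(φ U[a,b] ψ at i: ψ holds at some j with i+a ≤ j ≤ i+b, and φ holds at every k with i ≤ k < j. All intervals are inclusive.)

1, 3, 4, 5

Evaluate at each i in [0,5]:
  i=0: ✗ (lhs fails at k=0 before rhs at j=1)
  i=1: ✓ (rhs at j=1)
  i=2: ✗ (lhs fails at k=2 before rhs at j=3)
  i=3: ✓ (rhs at j=3)
  i=4: ✓ (rhs at j=4)
  i=5: ✓ (rhs at j=5)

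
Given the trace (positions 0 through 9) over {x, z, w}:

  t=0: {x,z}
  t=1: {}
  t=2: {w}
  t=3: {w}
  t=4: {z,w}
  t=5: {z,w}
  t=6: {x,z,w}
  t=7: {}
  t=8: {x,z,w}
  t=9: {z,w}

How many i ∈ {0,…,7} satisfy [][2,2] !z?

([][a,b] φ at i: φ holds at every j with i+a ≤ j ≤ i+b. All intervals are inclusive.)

3

Evaluate at each i in [0,7]:
  i=0: ✓ (all of [2,2])
  i=1: ✓ (all of [3,3])
  i=2: ✗ (fails at j=4)
  i=3: ✗ (fails at j=5)
  i=4: ✗ (fails at j=6)
  i=5: ✓ (all of [7,7])
  i=6: ✗ (fails at j=8)
  i=7: ✗ (fails at j=9)
Positions where it holds: {0, 1, 5} → 3.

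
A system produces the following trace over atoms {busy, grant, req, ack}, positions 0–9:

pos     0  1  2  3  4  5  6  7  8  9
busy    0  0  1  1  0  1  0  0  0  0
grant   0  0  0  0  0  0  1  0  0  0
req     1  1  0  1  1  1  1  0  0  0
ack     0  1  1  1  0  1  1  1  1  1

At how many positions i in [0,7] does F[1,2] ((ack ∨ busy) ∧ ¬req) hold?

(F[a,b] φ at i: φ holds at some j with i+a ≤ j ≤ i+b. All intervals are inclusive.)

5

Evaluate at each i in [0,7]:
  i=0: ✓ (witness j=2)
  i=1: ✓ (witness j=2)
  i=2: ✗ (none in [3,4])
  i=3: ✗ (none in [4,5])
  i=4: ✗ (none in [5,6])
  i=5: ✓ (witness j=7)
  i=6: ✓ (witness j=7)
  i=7: ✓ (witness j=8)
Positions where it holds: {0, 1, 5, 6, 7} → 5.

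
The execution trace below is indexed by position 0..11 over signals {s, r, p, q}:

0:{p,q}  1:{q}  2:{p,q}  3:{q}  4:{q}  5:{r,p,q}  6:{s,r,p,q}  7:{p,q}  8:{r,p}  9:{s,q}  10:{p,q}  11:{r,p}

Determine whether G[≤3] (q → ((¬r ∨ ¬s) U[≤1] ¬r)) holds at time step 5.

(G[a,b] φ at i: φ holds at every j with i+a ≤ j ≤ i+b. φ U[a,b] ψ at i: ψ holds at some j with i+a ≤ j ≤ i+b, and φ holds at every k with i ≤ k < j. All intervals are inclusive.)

Check (q → ((¬r ∨ ¬s) U[≤1] ¬r)) at every j in [5,8]:
  j=5: antecedent true; consequent fails → ✗
  j=6: antecedent true; consequent fails → ✗
  j=7: antecedent true; consequent holds → ✓
  j=8: antecedent false → ✓
Fails at j=5 → formula fails.

No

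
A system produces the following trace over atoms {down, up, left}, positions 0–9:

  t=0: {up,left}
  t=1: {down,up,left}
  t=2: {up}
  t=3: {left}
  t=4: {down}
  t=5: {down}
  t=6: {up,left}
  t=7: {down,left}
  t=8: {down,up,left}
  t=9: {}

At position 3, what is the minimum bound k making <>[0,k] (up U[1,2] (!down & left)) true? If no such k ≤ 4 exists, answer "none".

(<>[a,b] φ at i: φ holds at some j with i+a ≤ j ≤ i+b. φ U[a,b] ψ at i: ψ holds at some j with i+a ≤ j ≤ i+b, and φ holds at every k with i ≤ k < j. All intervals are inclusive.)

none

Scan j = 3,4,… for (up U[1,2] (!down & left)):
  j=3: fails
  j=4: fails
  j=5: fails
  j=6: fails
  j=7: fails
No j in [3,7] satisfies it → none.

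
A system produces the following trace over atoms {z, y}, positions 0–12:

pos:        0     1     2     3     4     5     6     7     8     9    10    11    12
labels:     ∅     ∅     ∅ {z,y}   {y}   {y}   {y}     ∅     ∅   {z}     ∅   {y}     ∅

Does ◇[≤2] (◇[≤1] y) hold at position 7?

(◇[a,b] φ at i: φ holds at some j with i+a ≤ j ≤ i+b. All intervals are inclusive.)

Check ◇[≤1] y at each j in [7,9]:
  j=7: fails (none in [7,8])
  j=8: fails (none in [8,9])
  j=9: fails (none in [9,10])
No position in the window satisfies it → formula fails.

False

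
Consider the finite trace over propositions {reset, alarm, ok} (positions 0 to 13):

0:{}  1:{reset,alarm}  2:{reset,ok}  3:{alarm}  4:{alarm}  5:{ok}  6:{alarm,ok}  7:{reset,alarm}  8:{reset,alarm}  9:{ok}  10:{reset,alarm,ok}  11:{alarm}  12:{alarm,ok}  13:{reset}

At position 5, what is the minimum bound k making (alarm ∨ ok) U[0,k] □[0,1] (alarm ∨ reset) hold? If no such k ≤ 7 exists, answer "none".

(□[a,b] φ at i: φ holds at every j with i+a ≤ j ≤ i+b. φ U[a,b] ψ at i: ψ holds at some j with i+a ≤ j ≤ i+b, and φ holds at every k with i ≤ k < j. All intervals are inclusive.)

Need earliest j ≥ 5 with □[0,1] (alarm ∨ reset), and (alarm ∨ ok) at every k in [5,j-1].
  j=5: rhs fails.
  j=6: rhs holds; lhs holds on [5,5]. k = 1.

1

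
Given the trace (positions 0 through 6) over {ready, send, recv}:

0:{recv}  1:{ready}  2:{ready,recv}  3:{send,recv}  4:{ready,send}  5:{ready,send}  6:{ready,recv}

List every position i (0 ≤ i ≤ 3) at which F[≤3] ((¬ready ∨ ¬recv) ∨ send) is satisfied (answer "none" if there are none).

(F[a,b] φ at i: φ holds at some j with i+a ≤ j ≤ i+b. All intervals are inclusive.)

Evaluate at each i in [0,3]:
  i=0: ✓ (witness j=0)
  i=1: ✓ (witness j=1)
  i=2: ✓ (witness j=3)
  i=3: ✓ (witness j=3)

0, 1, 2, 3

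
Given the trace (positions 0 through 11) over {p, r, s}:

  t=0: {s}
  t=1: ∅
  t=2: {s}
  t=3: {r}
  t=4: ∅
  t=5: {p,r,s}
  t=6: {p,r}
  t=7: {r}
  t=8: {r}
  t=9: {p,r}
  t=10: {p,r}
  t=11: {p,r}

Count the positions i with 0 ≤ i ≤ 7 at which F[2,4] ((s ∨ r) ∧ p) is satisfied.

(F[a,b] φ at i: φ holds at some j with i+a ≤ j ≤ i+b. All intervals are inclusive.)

7

Evaluate at each i in [0,7]:
  i=0: ✗ (none in [2,4])
  i=1: ✓ (witness j=5)
  i=2: ✓ (witness j=5)
  i=3: ✓ (witness j=5)
  i=4: ✓ (witness j=6)
  i=5: ✓ (witness j=9)
  i=6: ✓ (witness j=9)
  i=7: ✓ (witness j=9)
Positions where it holds: {1, 2, 3, 4, 5, 6, 7} → 7.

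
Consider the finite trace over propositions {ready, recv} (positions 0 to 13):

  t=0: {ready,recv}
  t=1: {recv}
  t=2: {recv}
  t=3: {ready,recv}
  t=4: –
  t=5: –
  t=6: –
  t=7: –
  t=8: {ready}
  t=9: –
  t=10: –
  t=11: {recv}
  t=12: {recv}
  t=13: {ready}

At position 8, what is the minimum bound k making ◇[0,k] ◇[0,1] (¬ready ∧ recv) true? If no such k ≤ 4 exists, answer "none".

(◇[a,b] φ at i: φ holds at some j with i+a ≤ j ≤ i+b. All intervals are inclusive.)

Scan j = 8,9,… for ◇[0,1] (¬ready ∧ recv):
  j=8: fails
  j=9: fails
  j=10: holds
First hit at j=10, so smallest k = 10-8 = 2.

2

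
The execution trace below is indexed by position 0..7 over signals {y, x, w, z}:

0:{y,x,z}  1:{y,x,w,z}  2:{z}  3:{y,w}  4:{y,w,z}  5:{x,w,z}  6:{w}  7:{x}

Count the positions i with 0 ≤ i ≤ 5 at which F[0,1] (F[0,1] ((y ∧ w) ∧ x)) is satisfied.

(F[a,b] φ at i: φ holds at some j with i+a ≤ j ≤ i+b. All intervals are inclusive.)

2

Evaluate at each i in [0,5]:
  i=0: ✓ (witness j=0)
  i=1: ✓ (witness j=1)
  i=2: ✗ (none in [2,3])
  i=3: ✗ (none in [3,4])
  i=4: ✗ (none in [4,5])
  i=5: ✗ (none in [5,6])
Positions where it holds: {0, 1} → 2.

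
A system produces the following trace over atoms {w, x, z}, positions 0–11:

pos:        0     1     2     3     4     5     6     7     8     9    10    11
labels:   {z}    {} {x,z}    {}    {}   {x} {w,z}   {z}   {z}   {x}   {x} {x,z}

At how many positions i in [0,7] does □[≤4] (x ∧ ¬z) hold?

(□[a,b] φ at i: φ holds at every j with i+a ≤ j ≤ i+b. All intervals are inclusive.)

Evaluate at each i in [0,7]:
  i=0: ✗ (fails at j=0)
  i=1: ✗ (fails at j=1)
  i=2: ✗ (fails at j=2)
  i=3: ✗ (fails at j=3)
  i=4: ✗ (fails at j=4)
  i=5: ✗ (fails at j=6)
  i=6: ✗ (fails at j=6)
  i=7: ✗ (fails at j=7)
Positions where it holds: {} → 0.

0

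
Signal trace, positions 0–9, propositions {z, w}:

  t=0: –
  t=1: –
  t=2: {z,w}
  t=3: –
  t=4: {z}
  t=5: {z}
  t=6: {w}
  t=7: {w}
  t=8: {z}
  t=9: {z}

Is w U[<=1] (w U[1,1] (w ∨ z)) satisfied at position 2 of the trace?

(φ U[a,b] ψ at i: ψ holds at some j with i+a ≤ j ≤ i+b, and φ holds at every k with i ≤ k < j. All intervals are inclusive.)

Does not hold

Need some j in [2,3] with (w U[1,1] (w ∨ z)), and w at every k in [2,j-1].
  j=2: (w U[1,1] (w ∨ z)) — fails.
  j=3: (w U[1,1] (w ∨ z)) — fails.
No j in the window works → until fails.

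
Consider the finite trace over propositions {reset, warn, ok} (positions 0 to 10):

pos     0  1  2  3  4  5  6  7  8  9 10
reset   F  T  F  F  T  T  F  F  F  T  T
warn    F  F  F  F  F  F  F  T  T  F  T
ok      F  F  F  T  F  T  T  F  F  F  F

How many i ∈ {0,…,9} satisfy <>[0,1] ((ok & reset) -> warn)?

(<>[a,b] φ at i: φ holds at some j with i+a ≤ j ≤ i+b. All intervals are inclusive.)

10

Evaluate at each i in [0,9]:
  i=0: ✓ (witness j=0)
  i=1: ✓ (witness j=1)
  i=2: ✓ (witness j=2)
  i=3: ✓ (witness j=3)
  i=4: ✓ (witness j=4)
  i=5: ✓ (witness j=6)
  i=6: ✓ (witness j=6)
  i=7: ✓ (witness j=7)
  i=8: ✓ (witness j=8)
  i=9: ✓ (witness j=9)
Positions where it holds: {0, 1, 2, 3, 4, 5, 6, 7, 8, 9} → 10.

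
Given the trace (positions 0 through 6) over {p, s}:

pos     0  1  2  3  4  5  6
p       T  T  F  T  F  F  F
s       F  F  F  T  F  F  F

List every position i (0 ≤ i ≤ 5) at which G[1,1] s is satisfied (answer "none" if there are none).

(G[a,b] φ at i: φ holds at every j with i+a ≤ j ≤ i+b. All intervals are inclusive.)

2

Evaluate at each i in [0,5]:
  i=0: ✗ (fails at j=1)
  i=1: ✗ (fails at j=2)
  i=2: ✓ (all of [3,3])
  i=3: ✗ (fails at j=4)
  i=4: ✗ (fails at j=5)
  i=5: ✗ (fails at j=6)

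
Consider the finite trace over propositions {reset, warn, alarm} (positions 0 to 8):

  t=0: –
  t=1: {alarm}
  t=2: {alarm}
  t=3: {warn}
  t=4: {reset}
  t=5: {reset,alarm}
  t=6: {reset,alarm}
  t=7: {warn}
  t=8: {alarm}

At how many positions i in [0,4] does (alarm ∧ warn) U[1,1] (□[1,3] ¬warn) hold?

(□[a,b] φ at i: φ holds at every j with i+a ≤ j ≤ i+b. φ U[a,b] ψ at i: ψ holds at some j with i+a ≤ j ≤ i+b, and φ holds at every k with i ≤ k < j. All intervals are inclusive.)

Evaluate at each i in [0,4]:
  i=0: ✗ (no rhs in [1,1])
  i=1: ✗ (no rhs in [2,2])
  i=2: ✗ (lhs fails at k=2 before rhs at j=3)
  i=3: ✗ (no rhs in [4,4])
  i=4: ✗ (no rhs in [5,5])
Positions where it holds: {} → 0.

0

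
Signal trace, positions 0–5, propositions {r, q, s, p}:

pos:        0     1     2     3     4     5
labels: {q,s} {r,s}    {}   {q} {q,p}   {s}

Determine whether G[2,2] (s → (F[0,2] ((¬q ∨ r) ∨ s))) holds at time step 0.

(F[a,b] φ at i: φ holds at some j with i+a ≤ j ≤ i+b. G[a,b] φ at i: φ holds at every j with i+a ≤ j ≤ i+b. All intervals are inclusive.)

True

Check (s → (F[0,2] ((¬q ∨ r) ∨ s))) at every j in [2,2]:
  j=2: antecedent false → ✓
All positions satisfy it → formula holds.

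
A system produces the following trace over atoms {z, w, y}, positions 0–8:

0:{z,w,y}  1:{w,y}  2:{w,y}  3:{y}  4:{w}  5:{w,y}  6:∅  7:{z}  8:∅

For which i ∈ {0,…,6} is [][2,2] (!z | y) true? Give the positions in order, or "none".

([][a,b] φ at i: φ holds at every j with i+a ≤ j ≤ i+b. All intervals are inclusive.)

0, 1, 2, 3, 4, 6

Evaluate at each i in [0,6]:
  i=0: ✓ (all of [2,2])
  i=1: ✓ (all of [3,3])
  i=2: ✓ (all of [4,4])
  i=3: ✓ (all of [5,5])
  i=4: ✓ (all of [6,6])
  i=5: ✗ (fails at j=7)
  i=6: ✓ (all of [8,8])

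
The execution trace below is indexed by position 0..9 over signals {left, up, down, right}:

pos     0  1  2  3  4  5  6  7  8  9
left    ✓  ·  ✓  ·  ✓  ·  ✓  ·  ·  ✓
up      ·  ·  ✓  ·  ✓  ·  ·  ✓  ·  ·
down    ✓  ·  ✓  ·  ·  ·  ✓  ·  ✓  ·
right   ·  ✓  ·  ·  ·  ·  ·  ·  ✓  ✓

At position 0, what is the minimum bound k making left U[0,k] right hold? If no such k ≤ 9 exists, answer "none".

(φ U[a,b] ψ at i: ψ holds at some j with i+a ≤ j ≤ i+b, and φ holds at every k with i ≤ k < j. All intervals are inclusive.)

1

Need earliest j ≥ 0 with right, and left at every k in [0,j-1].
  j=0: rhs fails.
  j=1: rhs holds; lhs holds on [0,0]. k = 1.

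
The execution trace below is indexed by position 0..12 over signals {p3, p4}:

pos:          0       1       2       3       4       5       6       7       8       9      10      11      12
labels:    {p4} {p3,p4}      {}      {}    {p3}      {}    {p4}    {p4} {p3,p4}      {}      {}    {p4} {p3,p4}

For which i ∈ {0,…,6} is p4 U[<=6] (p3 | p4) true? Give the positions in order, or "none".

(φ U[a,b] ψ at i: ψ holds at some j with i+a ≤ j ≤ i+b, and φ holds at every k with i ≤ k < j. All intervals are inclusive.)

Evaluate at each i in [0,6]:
  i=0: ✓ (rhs at j=0)
  i=1: ✓ (rhs at j=1)
  i=2: ✗ (lhs fails at k=2 before rhs at j=4)
  i=3: ✗ (lhs fails at k=3 before rhs at j=4)
  i=4: ✓ (rhs at j=4)
  i=5: ✗ (lhs fails at k=5 before rhs at j=6)
  i=6: ✓ (rhs at j=6)

0, 1, 4, 6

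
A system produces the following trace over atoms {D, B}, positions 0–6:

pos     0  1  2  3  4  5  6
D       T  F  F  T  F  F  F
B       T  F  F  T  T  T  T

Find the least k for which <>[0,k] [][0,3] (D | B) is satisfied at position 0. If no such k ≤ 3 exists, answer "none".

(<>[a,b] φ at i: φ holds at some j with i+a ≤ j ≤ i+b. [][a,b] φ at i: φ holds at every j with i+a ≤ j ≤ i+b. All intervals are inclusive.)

Scan j = 0,1,… for [][0,3] (D | B):
  j=0: fails
  j=1: fails
  j=2: fails
  j=3: holds
First hit at j=3, so smallest k = 3-0 = 3.

3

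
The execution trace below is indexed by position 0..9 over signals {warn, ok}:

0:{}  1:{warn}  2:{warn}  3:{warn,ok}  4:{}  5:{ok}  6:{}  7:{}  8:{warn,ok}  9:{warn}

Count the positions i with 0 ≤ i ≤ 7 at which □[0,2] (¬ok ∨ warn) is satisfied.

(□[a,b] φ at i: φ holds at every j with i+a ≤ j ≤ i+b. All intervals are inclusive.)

Evaluate at each i in [0,7]:
  i=0: ✓ (all of [0,2])
  i=1: ✓ (all of [1,3])
  i=2: ✓ (all of [2,4])
  i=3: ✗ (fails at j=5)
  i=4: ✗ (fails at j=5)
  i=5: ✗ (fails at j=5)
  i=6: ✓ (all of [6,8])
  i=7: ✓ (all of [7,9])
Positions where it holds: {0, 1, 2, 6, 7} → 5.

5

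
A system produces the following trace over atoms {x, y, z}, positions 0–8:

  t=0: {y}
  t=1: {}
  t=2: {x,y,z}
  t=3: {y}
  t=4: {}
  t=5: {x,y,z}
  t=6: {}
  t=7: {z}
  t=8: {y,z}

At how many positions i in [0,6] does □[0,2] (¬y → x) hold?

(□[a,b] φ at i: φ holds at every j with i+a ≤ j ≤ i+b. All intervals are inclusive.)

0

Evaluate at each i in [0,6]:
  i=0: ✗ (fails at j=1)
  i=1: ✗ (fails at j=1)
  i=2: ✗ (fails at j=4)
  i=3: ✗ (fails at j=4)
  i=4: ✗ (fails at j=4)
  i=5: ✗ (fails at j=6)
  i=6: ✗ (fails at j=6)
Positions where it holds: {} → 0.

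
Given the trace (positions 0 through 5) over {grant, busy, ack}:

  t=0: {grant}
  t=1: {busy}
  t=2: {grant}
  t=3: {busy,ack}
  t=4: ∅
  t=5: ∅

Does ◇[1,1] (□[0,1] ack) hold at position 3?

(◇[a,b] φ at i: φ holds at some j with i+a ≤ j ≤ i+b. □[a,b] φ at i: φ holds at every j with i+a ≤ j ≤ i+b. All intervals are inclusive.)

Does not hold

Check □[0,1] ack at each j in [4,4]:
  j=4: fails at 4
No position in the window satisfies it → formula fails.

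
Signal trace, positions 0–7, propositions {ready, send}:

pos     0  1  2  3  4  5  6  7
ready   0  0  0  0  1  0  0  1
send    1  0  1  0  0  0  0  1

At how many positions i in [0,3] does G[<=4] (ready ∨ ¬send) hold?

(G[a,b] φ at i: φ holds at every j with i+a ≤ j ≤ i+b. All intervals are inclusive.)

Evaluate at each i in [0,3]:
  i=0: ✗ (fails at j=0)
  i=1: ✗ (fails at j=2)
  i=2: ✗ (fails at j=2)
  i=3: ✓ (all of [3,7])
Positions where it holds: {3} → 1.

1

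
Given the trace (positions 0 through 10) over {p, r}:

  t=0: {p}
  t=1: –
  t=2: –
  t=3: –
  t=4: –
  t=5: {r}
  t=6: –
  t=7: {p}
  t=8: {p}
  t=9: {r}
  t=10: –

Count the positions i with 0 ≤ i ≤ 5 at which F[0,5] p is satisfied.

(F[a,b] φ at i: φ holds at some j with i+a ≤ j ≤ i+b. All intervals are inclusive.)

Evaluate at each i in [0,5]:
  i=0: ✓ (witness j=0)
  i=1: ✗ (none in [1,6])
  i=2: ✓ (witness j=7)
  i=3: ✓ (witness j=7)
  i=4: ✓ (witness j=7)
  i=5: ✓ (witness j=7)
Positions where it holds: {0, 2, 3, 4, 5} → 5.

5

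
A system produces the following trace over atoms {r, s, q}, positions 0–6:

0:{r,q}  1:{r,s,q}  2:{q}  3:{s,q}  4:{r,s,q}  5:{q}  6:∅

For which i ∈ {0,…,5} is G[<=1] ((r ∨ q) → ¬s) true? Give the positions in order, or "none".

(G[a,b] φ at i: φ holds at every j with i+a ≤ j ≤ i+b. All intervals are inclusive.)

5

Evaluate at each i in [0,5]:
  i=0: ✗ (fails at j=1)
  i=1: ✗ (fails at j=1)
  i=2: ✗ (fails at j=3)
  i=3: ✗ (fails at j=3)
  i=4: ✗ (fails at j=4)
  i=5: ✓ (all of [5,6])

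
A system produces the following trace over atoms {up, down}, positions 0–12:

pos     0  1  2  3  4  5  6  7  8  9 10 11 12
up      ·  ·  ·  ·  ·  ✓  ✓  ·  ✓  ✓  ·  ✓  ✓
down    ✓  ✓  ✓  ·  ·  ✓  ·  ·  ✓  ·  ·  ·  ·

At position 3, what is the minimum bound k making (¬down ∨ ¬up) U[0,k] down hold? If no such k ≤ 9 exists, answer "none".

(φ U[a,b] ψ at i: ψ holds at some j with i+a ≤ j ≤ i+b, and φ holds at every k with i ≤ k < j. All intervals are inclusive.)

2

Need earliest j ≥ 3 with down, and (¬down ∨ ¬up) at every k in [3,j-1].
  j=3: rhs fails.
  j=4: rhs fails.
  j=5: rhs holds; lhs holds on [3,4]. k = 2.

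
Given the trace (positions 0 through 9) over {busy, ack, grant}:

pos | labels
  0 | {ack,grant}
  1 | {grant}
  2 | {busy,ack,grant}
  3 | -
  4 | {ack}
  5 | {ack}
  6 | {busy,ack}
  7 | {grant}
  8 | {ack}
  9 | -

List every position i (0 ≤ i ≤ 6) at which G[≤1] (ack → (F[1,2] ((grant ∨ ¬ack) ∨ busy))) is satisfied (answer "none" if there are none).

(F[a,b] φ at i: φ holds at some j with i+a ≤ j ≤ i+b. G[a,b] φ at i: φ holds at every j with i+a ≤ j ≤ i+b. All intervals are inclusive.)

0, 1, 2, 3, 4, 5, 6

Evaluate at each i in [0,6]:
  i=0: ✓ (all of [0,1])
  i=1: ✓ (all of [1,2])
  i=2: ✓ (all of [2,3])
  i=3: ✓ (all of [3,4])
  i=4: ✓ (all of [4,5])
  i=5: ✓ (all of [5,6])
  i=6: ✓ (all of [6,7])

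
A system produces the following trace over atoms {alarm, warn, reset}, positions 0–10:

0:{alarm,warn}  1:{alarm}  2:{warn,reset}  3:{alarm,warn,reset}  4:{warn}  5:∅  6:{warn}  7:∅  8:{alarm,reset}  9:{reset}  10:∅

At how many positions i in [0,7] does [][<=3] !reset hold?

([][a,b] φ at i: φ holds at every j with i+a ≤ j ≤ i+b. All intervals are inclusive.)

Evaluate at each i in [0,7]:
  i=0: ✗ (fails at j=2)
  i=1: ✗ (fails at j=2)
  i=2: ✗ (fails at j=2)
  i=3: ✗ (fails at j=3)
  i=4: ✓ (all of [4,7])
  i=5: ✗ (fails at j=8)
  i=6: ✗ (fails at j=8)
  i=7: ✗ (fails at j=8)
Positions where it holds: {4} → 1.

1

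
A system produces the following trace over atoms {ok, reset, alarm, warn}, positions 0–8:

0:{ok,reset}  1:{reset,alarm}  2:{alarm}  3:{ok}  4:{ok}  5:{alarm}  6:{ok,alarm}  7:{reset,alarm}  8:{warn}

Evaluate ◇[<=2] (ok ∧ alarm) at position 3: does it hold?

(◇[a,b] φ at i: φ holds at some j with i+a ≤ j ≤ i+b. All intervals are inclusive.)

Check (ok ∧ alarm) at each j in [3,5]:
  j=3: false
  j=4: false
  j=5: false
No position in the window satisfies it → formula fails.

Does not hold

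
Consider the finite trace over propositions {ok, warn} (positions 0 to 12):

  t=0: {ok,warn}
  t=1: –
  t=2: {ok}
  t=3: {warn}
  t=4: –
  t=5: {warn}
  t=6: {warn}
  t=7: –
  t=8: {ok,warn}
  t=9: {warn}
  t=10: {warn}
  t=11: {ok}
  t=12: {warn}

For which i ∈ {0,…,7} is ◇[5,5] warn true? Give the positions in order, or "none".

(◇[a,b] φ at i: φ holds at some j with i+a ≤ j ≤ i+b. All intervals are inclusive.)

0, 1, 3, 4, 5, 7

Evaluate at each i in [0,7]:
  i=0: ✓ (witness j=5)
  i=1: ✓ (witness j=6)
  i=2: ✗ (none in [7,7])
  i=3: ✓ (witness j=8)
  i=4: ✓ (witness j=9)
  i=5: ✓ (witness j=10)
  i=6: ✗ (none in [11,11])
  i=7: ✓ (witness j=12)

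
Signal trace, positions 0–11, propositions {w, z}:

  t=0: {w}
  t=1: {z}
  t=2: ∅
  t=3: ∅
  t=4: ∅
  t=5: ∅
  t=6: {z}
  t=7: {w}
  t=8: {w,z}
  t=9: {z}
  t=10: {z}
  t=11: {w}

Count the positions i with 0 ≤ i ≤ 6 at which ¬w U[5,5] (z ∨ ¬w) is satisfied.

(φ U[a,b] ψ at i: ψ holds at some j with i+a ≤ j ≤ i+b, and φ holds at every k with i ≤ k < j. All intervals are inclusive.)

1

Evaluate at each i in [0,6]:
  i=0: ✗ (lhs fails at k=0 before rhs at j=5)
  i=1: ✓ (rhs at j=6; lhs holds on [1,5])
  i=2: ✗ (no rhs in [7,7])
  i=3: ✗ (lhs fails at k=7 before rhs at j=8)
  i=4: ✗ (lhs fails at k=7 before rhs at j=9)
  i=5: ✗ (lhs fails at k=7 before rhs at j=10)
  i=6: ✗ (no rhs in [11,11])
Positions where it holds: {1} → 1.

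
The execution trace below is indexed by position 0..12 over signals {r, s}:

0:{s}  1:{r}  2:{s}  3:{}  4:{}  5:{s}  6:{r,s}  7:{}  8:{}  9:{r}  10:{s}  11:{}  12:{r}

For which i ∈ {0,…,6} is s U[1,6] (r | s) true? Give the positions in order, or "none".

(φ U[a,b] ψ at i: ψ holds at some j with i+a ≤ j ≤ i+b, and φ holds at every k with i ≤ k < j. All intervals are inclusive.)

0, 5

Evaluate at each i in [0,6]:
  i=0: ✓ (rhs at j=1; lhs holds on [0,0])
  i=1: ✗ (lhs fails at k=1 before rhs at j=2)
  i=2: ✗ (lhs fails at k=3 before rhs at j=5)
  i=3: ✗ (lhs fails at k=3 before rhs at j=5)
  i=4: ✗ (lhs fails at k=4 before rhs at j=5)
  i=5: ✓ (rhs at j=6; lhs holds on [5,5])
  i=6: ✗ (lhs fails at k=7 before rhs at j=9)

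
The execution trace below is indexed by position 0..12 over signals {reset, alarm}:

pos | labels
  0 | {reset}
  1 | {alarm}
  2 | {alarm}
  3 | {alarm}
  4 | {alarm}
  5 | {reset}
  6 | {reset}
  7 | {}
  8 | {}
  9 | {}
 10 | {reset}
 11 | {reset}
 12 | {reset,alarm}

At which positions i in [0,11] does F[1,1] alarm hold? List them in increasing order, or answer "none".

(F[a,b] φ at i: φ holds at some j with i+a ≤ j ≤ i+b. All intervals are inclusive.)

0, 1, 2, 3, 11

Evaluate at each i in [0,11]:
  i=0: ✓ (witness j=1)
  i=1: ✓ (witness j=2)
  i=2: ✓ (witness j=3)
  i=3: ✓ (witness j=4)
  i=4: ✗ (none in [5,5])
  i=5: ✗ (none in [6,6])
  i=6: ✗ (none in [7,7])
  i=7: ✗ (none in [8,8])
  i=8: ✗ (none in [9,9])
  i=9: ✗ (none in [10,10])
  i=10: ✗ (none in [11,11])
  i=11: ✓ (witness j=12)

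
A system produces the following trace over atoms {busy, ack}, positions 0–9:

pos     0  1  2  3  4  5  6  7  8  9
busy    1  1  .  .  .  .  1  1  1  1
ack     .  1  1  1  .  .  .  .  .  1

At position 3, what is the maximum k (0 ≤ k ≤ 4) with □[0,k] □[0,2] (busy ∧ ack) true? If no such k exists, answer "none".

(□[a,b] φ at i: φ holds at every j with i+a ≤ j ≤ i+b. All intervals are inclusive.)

none

□[0,2] (busy ∧ ack) must hold from j=3 onward; find where it first fails.
  j=3: fails → no k works.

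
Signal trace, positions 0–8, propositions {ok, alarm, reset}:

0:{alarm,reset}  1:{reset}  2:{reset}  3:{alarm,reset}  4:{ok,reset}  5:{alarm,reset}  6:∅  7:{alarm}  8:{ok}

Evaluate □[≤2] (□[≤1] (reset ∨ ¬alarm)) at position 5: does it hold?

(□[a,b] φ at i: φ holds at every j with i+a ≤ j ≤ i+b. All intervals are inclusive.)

False

Check □[≤1] (reset ∨ ¬alarm) at every j in [5,7]:
  j=5: holds on [5,6]
  j=6: fails at 7
  j=7: fails at 7
Fails at j=6 → formula fails.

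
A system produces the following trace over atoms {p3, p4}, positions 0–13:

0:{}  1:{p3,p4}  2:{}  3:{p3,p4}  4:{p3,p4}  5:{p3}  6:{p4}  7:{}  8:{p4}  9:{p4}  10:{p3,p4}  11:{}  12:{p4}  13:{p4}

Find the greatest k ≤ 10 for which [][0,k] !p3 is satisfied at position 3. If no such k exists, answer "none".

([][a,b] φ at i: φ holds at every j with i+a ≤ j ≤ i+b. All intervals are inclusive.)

none

!p3 must hold from j=3 onward; find where it first fails.
  j=3: fails → no k works.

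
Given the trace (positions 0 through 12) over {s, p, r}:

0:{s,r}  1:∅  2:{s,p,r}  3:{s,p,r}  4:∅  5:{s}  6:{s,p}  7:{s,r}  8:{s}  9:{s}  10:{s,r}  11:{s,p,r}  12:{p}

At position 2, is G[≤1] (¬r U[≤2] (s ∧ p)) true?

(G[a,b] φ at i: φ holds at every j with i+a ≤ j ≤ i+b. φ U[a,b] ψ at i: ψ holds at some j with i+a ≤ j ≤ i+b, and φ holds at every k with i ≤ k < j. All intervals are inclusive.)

Holds

Check (¬r U[≤2] (s ∧ p)) at every j in [2,3]:
  j=2: holds
  j=3: holds
All positions satisfy it → formula holds.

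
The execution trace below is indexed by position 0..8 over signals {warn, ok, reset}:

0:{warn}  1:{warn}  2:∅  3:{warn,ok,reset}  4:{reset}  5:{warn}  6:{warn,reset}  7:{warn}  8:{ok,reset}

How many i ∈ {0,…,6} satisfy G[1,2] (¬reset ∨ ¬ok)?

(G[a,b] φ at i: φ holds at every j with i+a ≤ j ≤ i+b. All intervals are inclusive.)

Evaluate at each i in [0,6]:
  i=0: ✓ (all of [1,2])
  i=1: ✗ (fails at j=3)
  i=2: ✗ (fails at j=3)
  i=3: ✓ (all of [4,5])
  i=4: ✓ (all of [5,6])
  i=5: ✓ (all of [6,7])
  i=6: ✗ (fails at j=8)
Positions where it holds: {0, 3, 4, 5} → 4.

4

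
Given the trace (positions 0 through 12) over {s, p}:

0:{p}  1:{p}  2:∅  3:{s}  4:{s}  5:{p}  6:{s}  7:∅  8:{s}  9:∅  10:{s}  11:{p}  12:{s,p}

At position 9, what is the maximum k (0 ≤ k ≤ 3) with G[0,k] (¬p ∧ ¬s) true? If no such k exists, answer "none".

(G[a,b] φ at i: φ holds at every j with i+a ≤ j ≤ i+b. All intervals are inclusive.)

0

(¬p ∧ ¬s) must hold from j=9 onward; find where it first fails.
  j=9: holds
  j=10: fails
Holds on [9,9], so largest k = 0.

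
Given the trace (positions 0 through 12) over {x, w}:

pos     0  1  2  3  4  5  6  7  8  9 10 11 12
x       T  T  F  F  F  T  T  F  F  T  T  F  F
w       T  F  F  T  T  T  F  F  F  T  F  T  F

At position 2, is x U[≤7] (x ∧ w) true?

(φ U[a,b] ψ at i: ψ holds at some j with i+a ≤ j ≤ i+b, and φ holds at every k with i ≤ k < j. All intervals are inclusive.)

No

Need some j in [2,9] with (x ∧ w), and x at every k in [2,j-1].
  j=2: (x ∧ w) false.
  j=3: (x ∧ w) false.
  j=4: (x ∧ w) false.
  j=5: (x ∧ w) holds, but x fails at k=2 → not this j.
  j=6: (x ∧ w) false.
  j=7: (x ∧ w) false.
  j=8: (x ∧ w) false.
  j=9: (x ∧ w) holds, but x fails at k=2 → not this j.
No j in the window works → until fails.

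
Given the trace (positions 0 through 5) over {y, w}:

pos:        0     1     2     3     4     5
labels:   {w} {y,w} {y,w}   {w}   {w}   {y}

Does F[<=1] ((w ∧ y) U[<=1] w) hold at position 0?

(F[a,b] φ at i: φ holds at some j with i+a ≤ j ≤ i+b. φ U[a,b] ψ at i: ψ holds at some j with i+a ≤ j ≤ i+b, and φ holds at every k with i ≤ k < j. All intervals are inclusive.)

True

Check ((w ∧ y) U[<=1] w) at each j in [0,1]:
  j=0: holds
  j=1: holds
Found at j=0 → formula holds.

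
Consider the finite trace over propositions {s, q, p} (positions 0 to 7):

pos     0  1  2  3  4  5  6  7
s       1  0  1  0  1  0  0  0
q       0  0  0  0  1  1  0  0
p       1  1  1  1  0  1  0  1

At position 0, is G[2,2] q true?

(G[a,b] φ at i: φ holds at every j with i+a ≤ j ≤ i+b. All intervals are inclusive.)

Check q at every j in [2,2]:
  j=2: false
Fails at j=2 → formula fails.

Does not hold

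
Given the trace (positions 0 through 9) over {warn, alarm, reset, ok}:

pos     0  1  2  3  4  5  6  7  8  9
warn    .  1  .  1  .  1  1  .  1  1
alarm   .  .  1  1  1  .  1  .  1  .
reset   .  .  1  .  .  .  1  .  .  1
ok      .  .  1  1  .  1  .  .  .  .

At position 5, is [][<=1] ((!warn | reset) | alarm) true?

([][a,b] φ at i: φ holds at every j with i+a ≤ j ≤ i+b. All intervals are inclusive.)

Does not hold

Check ((!warn | reset) | alarm) at every j in [5,6]:
  j=5: false
  j=6: true
Fails at j=5 → formula fails.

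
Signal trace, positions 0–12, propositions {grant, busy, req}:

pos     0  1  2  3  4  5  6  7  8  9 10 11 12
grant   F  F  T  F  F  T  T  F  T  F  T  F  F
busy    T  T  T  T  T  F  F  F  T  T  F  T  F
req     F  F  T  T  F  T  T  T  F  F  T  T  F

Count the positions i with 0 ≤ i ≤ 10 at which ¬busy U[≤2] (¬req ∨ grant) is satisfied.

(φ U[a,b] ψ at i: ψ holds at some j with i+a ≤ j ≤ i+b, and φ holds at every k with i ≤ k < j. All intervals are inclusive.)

10

Evaluate at each i in [0,10]:
  i=0: ✓ (rhs at j=0)
  i=1: ✓ (rhs at j=1)
  i=2: ✓ (rhs at j=2)
  i=3: ✗ (lhs fails at k=3 before rhs at j=4)
  i=4: ✓ (rhs at j=4)
  i=5: ✓ (rhs at j=5)
  i=6: ✓ (rhs at j=6)
  i=7: ✓ (rhs at j=8; lhs holds on [7,7])
  i=8: ✓ (rhs at j=8)
  i=9: ✓ (rhs at j=9)
  i=10: ✓ (rhs at j=10)
Positions where it holds: {0, 1, 2, 4, 5, 6, 7, 8, 9, 10} → 10.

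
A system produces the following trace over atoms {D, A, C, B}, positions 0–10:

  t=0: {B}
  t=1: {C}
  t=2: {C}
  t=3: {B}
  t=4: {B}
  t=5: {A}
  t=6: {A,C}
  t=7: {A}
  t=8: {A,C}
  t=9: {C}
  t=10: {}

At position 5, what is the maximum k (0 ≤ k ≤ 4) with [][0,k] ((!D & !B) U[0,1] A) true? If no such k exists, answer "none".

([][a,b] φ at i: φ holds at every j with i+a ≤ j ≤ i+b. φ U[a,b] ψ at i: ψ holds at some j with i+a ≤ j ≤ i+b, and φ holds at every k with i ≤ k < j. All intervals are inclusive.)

((!D & !B) U[0,1] A) must hold from j=5 onward; find where it first fails.
  j=5: holds
  j=6: holds
  j=7: holds
  j=8: holds
  j=9: fails
Holds on [5,8], so largest k = 3.

3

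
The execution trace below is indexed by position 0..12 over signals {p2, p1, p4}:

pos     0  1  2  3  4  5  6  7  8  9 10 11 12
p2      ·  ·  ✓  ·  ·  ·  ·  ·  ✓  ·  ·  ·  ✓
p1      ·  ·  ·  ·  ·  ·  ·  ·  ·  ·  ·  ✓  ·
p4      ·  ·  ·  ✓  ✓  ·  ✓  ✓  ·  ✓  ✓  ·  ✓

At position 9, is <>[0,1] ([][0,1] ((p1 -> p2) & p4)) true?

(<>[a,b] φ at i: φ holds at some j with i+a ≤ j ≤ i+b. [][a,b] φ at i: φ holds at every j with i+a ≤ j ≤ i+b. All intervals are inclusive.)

Yes

Check [][0,1] ((p1 -> p2) & p4) at each j in [9,10]:
  j=9: holds on [9,10]
  j=10: fails at 11
Found at j=9 → formula holds.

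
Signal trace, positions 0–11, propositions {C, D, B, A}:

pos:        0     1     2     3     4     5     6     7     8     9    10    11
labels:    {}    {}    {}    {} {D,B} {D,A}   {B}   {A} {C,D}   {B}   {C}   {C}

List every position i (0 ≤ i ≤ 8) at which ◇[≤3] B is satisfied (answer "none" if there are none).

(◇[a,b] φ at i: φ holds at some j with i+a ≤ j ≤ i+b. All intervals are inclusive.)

Evaluate at each i in [0,8]:
  i=0: ✗ (none in [0,3])
  i=1: ✓ (witness j=4)
  i=2: ✓ (witness j=4)
  i=3: ✓ (witness j=4)
  i=4: ✓ (witness j=4)
  i=5: ✓ (witness j=6)
  i=6: ✓ (witness j=6)
  i=7: ✓ (witness j=9)
  i=8: ✓ (witness j=9)

1, 2, 3, 4, 5, 6, 7, 8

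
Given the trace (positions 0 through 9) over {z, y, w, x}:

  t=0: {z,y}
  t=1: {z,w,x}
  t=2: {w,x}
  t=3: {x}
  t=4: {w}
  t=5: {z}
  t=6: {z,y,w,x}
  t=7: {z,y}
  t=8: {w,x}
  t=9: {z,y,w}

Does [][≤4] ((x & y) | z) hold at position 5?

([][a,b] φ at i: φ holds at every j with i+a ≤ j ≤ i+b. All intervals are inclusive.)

No

Check ((x & y) | z) at every j in [5,9]:
  j=5: true
  j=6: true
  j=7: true
  j=8: false
  j=9: true
Fails at j=8 → formula fails.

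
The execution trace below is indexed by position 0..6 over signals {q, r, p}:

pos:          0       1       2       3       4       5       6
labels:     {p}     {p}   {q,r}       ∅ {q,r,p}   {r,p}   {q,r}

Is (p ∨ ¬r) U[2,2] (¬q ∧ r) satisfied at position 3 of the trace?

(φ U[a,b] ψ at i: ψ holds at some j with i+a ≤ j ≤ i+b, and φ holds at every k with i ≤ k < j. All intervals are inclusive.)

Need some j in [5,5] with (¬q ∧ r), and (p ∨ ¬r) at every k in [3,j-1].
  j=5: (¬q ∧ r) holds; (p ∨ ¬r) holds at every k in [3,4] → satisfied.

Holds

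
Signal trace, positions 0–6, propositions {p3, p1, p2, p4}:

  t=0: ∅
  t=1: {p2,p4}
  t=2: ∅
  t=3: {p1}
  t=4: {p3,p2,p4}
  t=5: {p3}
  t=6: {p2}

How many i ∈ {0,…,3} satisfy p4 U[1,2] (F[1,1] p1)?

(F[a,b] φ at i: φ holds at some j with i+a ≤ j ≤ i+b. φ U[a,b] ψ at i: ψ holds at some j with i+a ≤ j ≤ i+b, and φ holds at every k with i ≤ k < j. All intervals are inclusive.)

1

Evaluate at each i in [0,3]:
  i=0: ✗ (lhs fails at k=0 before rhs at j=2)
  i=1: ✓ (rhs at j=2; lhs holds on [1,1])
  i=2: ✗ (no rhs in [3,4])
  i=3: ✗ (no rhs in [4,5])
Positions where it holds: {1} → 1.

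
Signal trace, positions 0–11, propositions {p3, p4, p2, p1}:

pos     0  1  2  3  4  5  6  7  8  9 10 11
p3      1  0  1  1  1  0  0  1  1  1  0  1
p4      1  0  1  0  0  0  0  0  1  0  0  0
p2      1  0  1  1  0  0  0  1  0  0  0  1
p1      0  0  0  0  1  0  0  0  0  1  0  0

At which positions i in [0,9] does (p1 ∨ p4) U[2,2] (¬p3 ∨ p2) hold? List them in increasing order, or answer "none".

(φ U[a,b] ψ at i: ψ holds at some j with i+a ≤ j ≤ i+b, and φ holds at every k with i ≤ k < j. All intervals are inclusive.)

8

Evaluate at each i in [0,9]:
  i=0: ✗ (lhs fails at k=1 before rhs at j=2)
  i=1: ✗ (lhs fails at k=1 before rhs at j=3)
  i=2: ✗ (no rhs in [4,4])
  i=3: ✗ (lhs fails at k=3 before rhs at j=5)
  i=4: ✗ (lhs fails at k=5 before rhs at j=6)
  i=5: ✗ (lhs fails at k=5 before rhs at j=7)
  i=6: ✗ (no rhs in [8,8])
  i=7: ✗ (no rhs in [9,9])
  i=8: ✓ (rhs at j=10; lhs holds on [8,9])
  i=9: ✗ (lhs fails at k=10 before rhs at j=11)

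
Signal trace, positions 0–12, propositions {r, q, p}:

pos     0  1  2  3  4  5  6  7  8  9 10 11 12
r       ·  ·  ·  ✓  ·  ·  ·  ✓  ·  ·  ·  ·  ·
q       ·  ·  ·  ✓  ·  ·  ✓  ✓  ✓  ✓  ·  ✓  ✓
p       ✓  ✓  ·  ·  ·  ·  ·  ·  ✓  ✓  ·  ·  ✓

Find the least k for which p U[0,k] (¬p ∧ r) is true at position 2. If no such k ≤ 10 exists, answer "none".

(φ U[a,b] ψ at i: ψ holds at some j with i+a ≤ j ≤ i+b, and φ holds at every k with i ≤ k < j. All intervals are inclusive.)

none

Need earliest j ≥ 2 with (¬p ∧ r), and p at every k in [2,j-1].
  j=2: rhs fails.
  j=3: rhs holds but lhs fails at k=2.
  j=4: rhs fails.
  j=5: rhs fails.
  j=6: rhs fails.
  j=7: rhs holds but lhs fails at k=2.
  j=8: rhs fails.
  j=9: rhs fails.
  j=10: rhs fails.
  j=11: rhs fails.
  j=12: rhs fails.
No witness within the range → none.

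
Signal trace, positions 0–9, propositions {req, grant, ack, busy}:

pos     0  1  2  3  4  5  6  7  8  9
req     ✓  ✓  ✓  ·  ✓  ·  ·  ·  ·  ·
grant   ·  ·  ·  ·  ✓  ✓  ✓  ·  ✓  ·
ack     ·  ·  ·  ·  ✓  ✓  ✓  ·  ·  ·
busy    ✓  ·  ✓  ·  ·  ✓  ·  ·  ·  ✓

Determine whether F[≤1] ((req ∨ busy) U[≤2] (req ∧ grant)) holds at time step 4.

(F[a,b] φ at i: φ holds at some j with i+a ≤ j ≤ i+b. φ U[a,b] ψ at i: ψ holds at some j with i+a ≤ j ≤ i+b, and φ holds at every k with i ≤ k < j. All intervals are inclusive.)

Holds

Check ((req ∨ busy) U[≤2] (req ∧ grant)) at each j in [4,5]:
  j=4: holds
  j=5: fails
Found at j=4 → formula holds.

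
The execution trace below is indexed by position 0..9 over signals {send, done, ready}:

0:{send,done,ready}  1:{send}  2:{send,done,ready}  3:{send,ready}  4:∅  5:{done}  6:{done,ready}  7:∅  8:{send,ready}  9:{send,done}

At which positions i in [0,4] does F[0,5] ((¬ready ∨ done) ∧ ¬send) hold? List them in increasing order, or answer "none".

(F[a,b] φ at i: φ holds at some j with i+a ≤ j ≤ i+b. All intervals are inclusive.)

0, 1, 2, 3, 4

Evaluate at each i in [0,4]:
  i=0: ✓ (witness j=4)
  i=1: ✓ (witness j=4)
  i=2: ✓ (witness j=4)
  i=3: ✓ (witness j=4)
  i=4: ✓ (witness j=4)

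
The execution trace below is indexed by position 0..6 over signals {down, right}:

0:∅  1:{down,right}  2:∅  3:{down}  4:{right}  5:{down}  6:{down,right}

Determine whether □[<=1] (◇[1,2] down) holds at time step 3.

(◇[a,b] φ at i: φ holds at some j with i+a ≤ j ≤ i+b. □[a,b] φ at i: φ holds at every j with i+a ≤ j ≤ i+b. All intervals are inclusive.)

Check ◇[1,2] down at every j in [3,4]:
  j=3: holds (witness at 5)
  j=4: holds (witness at 5)
All positions satisfy it → formula holds.

True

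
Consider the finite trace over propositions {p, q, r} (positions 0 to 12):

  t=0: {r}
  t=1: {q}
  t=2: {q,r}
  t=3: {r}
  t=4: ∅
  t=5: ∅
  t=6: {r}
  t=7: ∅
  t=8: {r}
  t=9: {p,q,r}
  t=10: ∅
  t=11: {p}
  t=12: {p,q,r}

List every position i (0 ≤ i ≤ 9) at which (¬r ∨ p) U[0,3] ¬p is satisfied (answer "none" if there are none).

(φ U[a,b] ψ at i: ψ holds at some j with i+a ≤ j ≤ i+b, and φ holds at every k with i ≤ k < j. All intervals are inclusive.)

Evaluate at each i in [0,9]:
  i=0: ✓ (rhs at j=0)
  i=1: ✓ (rhs at j=1)
  i=2: ✓ (rhs at j=2)
  i=3: ✓ (rhs at j=3)
  i=4: ✓ (rhs at j=4)
  i=5: ✓ (rhs at j=5)
  i=6: ✓ (rhs at j=6)
  i=7: ✓ (rhs at j=7)
  i=8: ✓ (rhs at j=8)
  i=9: ✓ (rhs at j=10; lhs holds on [9,9])

0, 1, 2, 3, 4, 5, 6, 7, 8, 9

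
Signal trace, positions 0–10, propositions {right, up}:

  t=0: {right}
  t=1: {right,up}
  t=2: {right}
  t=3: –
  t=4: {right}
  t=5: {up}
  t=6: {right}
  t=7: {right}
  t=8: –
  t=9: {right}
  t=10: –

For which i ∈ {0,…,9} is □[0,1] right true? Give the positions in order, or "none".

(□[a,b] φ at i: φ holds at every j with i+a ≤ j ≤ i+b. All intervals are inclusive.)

Evaluate at each i in [0,9]:
  i=0: ✓ (all of [0,1])
  i=1: ✓ (all of [1,2])
  i=2: ✗ (fails at j=3)
  i=3: ✗ (fails at j=3)
  i=4: ✗ (fails at j=5)
  i=5: ✗ (fails at j=5)
  i=6: ✓ (all of [6,7])
  i=7: ✗ (fails at j=8)
  i=8: ✗ (fails at j=8)
  i=9: ✗ (fails at j=10)

0, 1, 6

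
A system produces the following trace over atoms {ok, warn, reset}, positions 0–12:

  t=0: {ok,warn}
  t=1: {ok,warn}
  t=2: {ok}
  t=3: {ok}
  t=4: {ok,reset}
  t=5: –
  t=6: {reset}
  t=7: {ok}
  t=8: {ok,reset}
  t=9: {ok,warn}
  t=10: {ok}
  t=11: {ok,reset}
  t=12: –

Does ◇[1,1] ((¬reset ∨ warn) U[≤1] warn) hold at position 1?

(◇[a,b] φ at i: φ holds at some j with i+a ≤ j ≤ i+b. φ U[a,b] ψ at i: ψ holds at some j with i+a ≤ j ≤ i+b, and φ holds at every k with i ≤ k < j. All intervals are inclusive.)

Check ((¬reset ∨ warn) U[≤1] warn) at each j in [2,2]:
  j=2: fails
No position in the window satisfies it → formula fails.

Does not hold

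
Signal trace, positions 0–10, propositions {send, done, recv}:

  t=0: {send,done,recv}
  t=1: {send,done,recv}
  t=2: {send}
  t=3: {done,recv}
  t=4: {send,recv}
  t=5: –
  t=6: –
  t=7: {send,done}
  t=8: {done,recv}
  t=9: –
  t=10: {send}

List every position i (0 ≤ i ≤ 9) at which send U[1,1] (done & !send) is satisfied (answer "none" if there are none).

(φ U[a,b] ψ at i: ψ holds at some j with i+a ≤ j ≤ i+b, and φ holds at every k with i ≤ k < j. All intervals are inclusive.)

Evaluate at each i in [0,9]:
  i=0: ✗ (no rhs in [1,1])
  i=1: ✗ (no rhs in [2,2])
  i=2: ✓ (rhs at j=3; lhs holds on [2,2])
  i=3: ✗ (no rhs in [4,4])
  i=4: ✗ (no rhs in [5,5])
  i=5: ✗ (no rhs in [6,6])
  i=6: ✗ (no rhs in [7,7])
  i=7: ✓ (rhs at j=8; lhs holds on [7,7])
  i=8: ✗ (no rhs in [9,9])
  i=9: ✗ (no rhs in [10,10])

2, 7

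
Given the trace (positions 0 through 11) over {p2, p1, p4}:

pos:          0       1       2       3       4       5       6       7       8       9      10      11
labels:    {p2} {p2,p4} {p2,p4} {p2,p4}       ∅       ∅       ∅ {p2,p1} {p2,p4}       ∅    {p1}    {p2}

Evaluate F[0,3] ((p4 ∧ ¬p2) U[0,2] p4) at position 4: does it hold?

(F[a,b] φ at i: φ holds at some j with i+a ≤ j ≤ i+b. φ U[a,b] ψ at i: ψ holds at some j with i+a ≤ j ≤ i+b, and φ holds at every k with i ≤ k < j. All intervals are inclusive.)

Check ((p4 ∧ ¬p2) U[0,2] p4) at each j in [4,7]:
  j=4: fails
  j=5: fails
  j=6: fails
  j=7: fails
No position in the window satisfies it → formula fails.

Does not hold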